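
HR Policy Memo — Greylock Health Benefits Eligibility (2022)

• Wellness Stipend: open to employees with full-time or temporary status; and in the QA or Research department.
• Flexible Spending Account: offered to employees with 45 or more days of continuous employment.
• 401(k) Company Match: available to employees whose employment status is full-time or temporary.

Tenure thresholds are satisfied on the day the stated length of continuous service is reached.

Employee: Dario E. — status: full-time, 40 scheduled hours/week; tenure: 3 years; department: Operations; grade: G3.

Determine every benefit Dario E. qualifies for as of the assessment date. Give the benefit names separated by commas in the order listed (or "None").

Flexible Spending Account, 401(k) Company Match

Wellness Stipend — status full-time ✓; dept Operations ✗ → not eligible.
Flexible Spending Account — service 3 years ≥ 45 days ✓ → eligible.
401(k) Company Match — status full-time ✓ → eligible.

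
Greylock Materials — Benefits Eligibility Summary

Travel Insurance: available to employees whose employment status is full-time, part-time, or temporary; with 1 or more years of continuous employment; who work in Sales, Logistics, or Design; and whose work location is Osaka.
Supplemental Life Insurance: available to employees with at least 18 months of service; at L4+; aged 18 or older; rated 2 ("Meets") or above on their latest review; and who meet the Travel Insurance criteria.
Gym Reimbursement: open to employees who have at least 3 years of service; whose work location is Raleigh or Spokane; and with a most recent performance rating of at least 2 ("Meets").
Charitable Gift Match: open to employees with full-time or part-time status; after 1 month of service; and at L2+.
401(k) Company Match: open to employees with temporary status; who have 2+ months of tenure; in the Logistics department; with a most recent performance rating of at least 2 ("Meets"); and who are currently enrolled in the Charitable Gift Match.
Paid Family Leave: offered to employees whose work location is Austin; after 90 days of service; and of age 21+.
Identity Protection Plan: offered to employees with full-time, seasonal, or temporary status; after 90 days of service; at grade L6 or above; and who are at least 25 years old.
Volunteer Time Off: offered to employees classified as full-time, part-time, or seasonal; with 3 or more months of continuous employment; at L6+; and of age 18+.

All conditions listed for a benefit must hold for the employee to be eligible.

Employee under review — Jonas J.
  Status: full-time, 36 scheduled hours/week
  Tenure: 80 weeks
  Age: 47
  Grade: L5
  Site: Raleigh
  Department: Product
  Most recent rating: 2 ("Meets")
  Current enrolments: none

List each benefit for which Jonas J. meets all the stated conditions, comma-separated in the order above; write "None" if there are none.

Travel Insurance — status full-time ✓; service 80 weeks ≥ 1 year (≈365 days) ✓; dept Product ✗ → not eligible.
Supplemental Life Insurance — service 80 weeks ≥ 18 months (≈540 days) ✓; grade L5 ≥ L4 ✓; age 47 ≥ 18 ✓; rating 2 ≥ 2 ✓; not eligible for Travel Insurance ✗ → not eligible.
Gym Reimbursement — service 80 weeks < 3 years (≈1095 days) ✗ → not eligible.
Charitable Gift Match — status full-time ✓; service 80 weeks ≥ 1 month (≈30 days) ✓; grade L5 ≥ L2 ✓ → eligible.
401(k) Company Match — status full-time ✗ (requires temporary) → not eligible.
Paid Family Leave — site Raleigh ✗ (not Austin) → not eligible.
Identity Protection Plan — status full-time ✓; service 80 weeks ≥ 90 days ✓; grade L5 < L6 ✗ → not eligible.
Volunteer Time Off — status full-time ✓; service 80 weeks ≥ 3 months (≈90 days) ✓; grade L5 < L6 ✗ → not eligible.

Charitable Gift Match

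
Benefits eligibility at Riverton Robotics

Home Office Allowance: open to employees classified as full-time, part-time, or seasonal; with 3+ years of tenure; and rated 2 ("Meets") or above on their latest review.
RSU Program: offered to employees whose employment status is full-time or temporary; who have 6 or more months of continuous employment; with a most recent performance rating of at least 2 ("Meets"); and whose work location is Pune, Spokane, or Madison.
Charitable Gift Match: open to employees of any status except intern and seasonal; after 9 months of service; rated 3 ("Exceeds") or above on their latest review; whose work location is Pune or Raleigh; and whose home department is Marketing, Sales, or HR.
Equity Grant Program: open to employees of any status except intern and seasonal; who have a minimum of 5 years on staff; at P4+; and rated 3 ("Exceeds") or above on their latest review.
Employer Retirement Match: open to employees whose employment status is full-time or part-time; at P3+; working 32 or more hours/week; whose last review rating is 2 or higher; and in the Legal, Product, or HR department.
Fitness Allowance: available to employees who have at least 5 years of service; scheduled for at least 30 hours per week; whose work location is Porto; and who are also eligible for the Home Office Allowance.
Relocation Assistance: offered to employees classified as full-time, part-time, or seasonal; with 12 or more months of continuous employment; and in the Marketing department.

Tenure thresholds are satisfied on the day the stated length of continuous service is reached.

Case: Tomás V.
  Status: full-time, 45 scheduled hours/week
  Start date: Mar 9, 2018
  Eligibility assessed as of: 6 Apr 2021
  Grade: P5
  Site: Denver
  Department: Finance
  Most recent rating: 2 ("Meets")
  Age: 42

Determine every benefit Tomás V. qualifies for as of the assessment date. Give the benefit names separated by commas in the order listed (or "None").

Home Office Allowance

Service from Mar 9, 2018 to 6 Apr 2021: 1124 days.
Home Office Allowance — status full-time ✓; service 1124 days ≥ 3 years (≈1095 days) ✓; rating 2 ≥ 2 ✓ → eligible.
RSU Program — status full-time ✓; service 1124 days ≥ 6 months (≈180 days) ✓; rating 2 ≥ 2 ✓; site Denver ✗ (not Pune, Spokane, or Madison) → not eligible.
Charitable Gift Match — status full-time ✓ (not excluded); service 1124 days ≥ 9 months (≈270 days) ✓; rating 2 < 3 ✗ → not eligible.
Equity Grant Program — status full-time ✓ (not excluded); service 1124 days < 5 years (≈1825 days) ✗ → not eligible.
Employer Retirement Match — status full-time ✓; grade P5 ≥ P3 ✓; 45 hrs/wk ≥ 32 ✓; rating 2 ≥ 2 ✓; dept Finance ✗ → not eligible.
Fitness Allowance — service 1124 days < 5 years (≈1825 days) ✗ → not eligible.
Relocation Assistance — status full-time ✓; service 1124 days ≥ 12 months (≈360 days) ✓; dept Finance ✗ → not eligible.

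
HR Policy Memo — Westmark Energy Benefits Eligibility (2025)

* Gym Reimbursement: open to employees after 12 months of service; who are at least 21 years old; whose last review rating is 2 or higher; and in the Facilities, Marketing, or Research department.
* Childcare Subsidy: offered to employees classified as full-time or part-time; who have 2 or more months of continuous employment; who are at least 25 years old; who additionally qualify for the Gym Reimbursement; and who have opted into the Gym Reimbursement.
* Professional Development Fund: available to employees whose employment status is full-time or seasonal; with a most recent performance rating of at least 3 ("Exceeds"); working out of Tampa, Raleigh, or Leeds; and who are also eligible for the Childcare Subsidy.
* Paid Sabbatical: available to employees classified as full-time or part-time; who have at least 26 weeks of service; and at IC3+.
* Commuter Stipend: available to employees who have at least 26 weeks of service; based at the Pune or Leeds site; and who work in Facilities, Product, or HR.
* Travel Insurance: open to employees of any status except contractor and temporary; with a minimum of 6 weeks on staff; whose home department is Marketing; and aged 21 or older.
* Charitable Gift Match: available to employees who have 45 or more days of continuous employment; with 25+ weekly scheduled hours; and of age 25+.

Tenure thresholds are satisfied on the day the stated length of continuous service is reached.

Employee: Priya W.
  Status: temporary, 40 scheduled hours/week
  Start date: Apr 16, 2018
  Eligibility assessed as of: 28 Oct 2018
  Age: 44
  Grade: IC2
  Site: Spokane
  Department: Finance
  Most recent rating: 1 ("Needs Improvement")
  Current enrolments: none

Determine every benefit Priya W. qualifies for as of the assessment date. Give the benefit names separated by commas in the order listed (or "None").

Service from Apr 16, 2018 to 28 Oct 2018: 195 days.
Gym Reimbursement — service 195 days < 12 months (≈360 days) ✗ → not eligible.
Childcare Subsidy — status temporary ✗ (requires full-time or part-time) → not eligible.
Professional Development Fund — status temporary ✗ (requires full-time or seasonal) → not eligible.
Paid Sabbatical — status temporary ✗ (requires full-time or part-time) → not eligible.
Commuter Stipend — service 195 days ≥ 26 weeks (≈182 days) ✓; site Spokane ✗ (not Pune or Leeds) → not eligible.
Travel Insurance — status temporary ✗ (excluded) → not eligible.
Charitable Gift Match — service 195 days ≥ 45 days ✓; 40 hrs/wk ≥ 25 ✓; age 44 ≥ 25 ✓ → eligible.

Charitable Gift Match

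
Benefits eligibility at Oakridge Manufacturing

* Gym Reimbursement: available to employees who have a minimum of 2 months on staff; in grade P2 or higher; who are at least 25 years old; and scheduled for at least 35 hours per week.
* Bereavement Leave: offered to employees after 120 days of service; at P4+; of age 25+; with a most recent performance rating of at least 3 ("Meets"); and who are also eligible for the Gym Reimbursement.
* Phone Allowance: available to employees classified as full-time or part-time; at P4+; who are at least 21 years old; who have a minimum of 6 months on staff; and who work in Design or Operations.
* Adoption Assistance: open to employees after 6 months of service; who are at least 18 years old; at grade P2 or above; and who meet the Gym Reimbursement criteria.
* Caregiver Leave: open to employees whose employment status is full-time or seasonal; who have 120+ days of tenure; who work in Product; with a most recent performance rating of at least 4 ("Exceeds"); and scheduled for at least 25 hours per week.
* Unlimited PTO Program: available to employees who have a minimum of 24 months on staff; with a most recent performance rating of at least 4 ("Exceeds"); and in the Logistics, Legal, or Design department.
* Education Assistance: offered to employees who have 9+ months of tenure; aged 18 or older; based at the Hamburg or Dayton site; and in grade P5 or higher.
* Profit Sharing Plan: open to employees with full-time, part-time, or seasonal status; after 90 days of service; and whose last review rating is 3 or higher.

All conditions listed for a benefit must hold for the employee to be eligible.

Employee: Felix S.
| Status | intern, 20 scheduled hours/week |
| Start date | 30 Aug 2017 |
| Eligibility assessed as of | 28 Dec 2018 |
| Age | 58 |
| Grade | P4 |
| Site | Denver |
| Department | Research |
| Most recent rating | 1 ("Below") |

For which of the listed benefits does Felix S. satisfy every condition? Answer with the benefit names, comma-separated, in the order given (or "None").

Service from 30 Aug 2017 to 28 Dec 2018: 485 days.
Gym Reimbursement — service 485 days ≥ 2 months (≈60 days) ✓; grade P4 ≥ P2 ✓; age 58 ≥ 25 ✓; 20 hrs/wk < 35 ✗ → not eligible.
Bereavement Leave — service 485 days ≥ 120 days ✓; grade P4 ≥ P4 ✓; age 58 ≥ 25 ✓; rating 1 < 3 ✗ → not eligible.
Phone Allowance — status intern ✗ (requires full-time or part-time) → not eligible.
Adoption Assistance — service 485 days ≥ 6 months (≈180 days) ✓; age 58 ≥ 18 ✓; grade P4 ≥ P2 ✓; not eligible for Gym Reimbursement ✗ → not eligible.
Caregiver Leave — status intern ✗ (requires full-time or seasonal) → not eligible.
Unlimited PTO Program — service 485 days < 24 months (≈720 days) ✗ → not eligible.
Education Assistance — service 485 days ≥ 9 months (≈270 days) ✓; age 58 ≥ 18 ✓; site Denver ✗ (not Hamburg or Dayton) → not eligible.
Profit Sharing Plan — status intern ✗ (requires full-time, part-time, or seasonal) → not eligible.

None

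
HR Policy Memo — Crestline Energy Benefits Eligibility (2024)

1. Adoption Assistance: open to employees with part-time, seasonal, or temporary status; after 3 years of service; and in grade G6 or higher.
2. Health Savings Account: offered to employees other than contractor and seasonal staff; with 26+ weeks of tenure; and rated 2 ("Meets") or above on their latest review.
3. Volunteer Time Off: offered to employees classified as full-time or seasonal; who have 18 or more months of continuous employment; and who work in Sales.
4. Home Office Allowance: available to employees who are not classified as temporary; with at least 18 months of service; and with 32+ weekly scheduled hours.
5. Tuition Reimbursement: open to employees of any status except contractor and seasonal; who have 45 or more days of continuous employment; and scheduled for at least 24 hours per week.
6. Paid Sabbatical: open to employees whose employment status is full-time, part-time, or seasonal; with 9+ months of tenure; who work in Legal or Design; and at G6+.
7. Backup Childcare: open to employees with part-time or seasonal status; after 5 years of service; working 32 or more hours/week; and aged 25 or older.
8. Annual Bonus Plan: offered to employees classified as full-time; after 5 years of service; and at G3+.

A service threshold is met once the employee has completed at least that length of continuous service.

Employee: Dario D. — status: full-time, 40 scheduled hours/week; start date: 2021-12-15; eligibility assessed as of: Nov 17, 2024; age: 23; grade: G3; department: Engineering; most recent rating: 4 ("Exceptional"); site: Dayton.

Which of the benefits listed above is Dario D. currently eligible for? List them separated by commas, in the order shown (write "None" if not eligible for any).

Service from 2021-12-15 to Nov 17, 2024: 1068 days.
Adoption Assistance — status full-time ✗ (requires part-time, seasonal, or temporary) → not eligible.
Health Savings Account — status full-time ✓ (not excluded); service 1068 days ≥ 26 weeks (≈182 days) ✓; rating 4 ≥ 2 ✓ → eligible.
Volunteer Time Off — status full-time ✓; service 1068 days ≥ 18 months (≈540 days) ✓; dept Engineering ✗ → not eligible.
Home Office Allowance — status full-time ✓ (not excluded); service 1068 days ≥ 18 months (≈540 days) ✓; 40 hrs/wk ≥ 32 ✓ → eligible.
Tuition Reimbursement — status full-time ✓ (not excluded); service 1068 days ≥ 45 days ✓; 40 hrs/wk ≥ 24 ✓ → eligible.
Paid Sabbatical — status full-time ✓; service 1068 days ≥ 9 months (≈270 days) ✓; dept Engineering ✗ → not eligible.
Backup Childcare — status full-time ✗ (requires part-time or seasonal) → not eligible.
Annual Bonus Plan — status full-time ✓; service 1068 days < 5 years (≈1825 days) ✗ → not eligible.

Health Savings Account, Home Office Allowance, Tuition Reimbursement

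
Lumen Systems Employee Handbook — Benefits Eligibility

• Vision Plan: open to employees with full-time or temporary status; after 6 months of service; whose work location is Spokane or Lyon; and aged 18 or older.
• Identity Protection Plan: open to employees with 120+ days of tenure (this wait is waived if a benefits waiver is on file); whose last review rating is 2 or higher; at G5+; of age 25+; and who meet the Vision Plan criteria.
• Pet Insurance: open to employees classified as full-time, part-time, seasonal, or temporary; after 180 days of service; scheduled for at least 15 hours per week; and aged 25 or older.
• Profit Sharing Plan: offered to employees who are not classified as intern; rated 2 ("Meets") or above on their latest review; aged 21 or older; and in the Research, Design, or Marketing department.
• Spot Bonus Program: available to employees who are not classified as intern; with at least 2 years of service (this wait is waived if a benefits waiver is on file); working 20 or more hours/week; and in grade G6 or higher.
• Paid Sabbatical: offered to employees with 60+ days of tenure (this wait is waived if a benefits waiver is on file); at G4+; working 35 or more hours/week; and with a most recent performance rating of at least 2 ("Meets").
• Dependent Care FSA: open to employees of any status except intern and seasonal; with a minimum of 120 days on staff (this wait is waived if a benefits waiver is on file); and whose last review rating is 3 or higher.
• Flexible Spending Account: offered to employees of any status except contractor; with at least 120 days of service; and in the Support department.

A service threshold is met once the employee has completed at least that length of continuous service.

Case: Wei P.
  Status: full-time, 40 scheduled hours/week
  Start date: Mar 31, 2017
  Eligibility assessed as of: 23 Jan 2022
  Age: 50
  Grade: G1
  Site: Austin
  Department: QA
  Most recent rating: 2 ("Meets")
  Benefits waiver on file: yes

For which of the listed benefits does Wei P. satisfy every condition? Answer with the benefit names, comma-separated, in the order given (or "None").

Service from Mar 31, 2017 to 23 Jan 2022: 1759 days.
Vision Plan — status full-time ✓; service 1759 days ≥ 6 months (≈180 days) ✓; site Austin ✗ (not Spokane or Lyon) → not eligible.
Identity Protection Plan — benefits waiver on file ✓; rating 2 ≥ 2 ✓; grade G1 < G5 ✗ → not eligible.
Pet Insurance — status full-time ✓; service 1759 days ≥ 180 days ✓; 40 hrs/wk ≥ 15 ✓; age 50 ≥ 25 ✓ → eligible.
Profit Sharing Plan — status full-time ✓ (not excluded); rating 2 ≥ 2 ✓; age 50 ≥ 21 ✓; dept QA ✗ → not eligible.
Spot Bonus Program — status full-time ✓ (not excluded); benefits waiver on file ✓; 40 hrs/wk ≥ 20 ✓; grade G1 < G6 ✗ → not eligible.
Paid Sabbatical — benefits waiver on file ✓; grade G1 < G4 ✗ → not eligible.
Dependent Care FSA — status full-time ✓ (not excluded); benefits waiver on file ✓; rating 2 < 3 ✗ → not eligible.
Flexible Spending Account — status full-time ✓ (not excluded); service 1759 days ≥ 120 days ✓; dept QA ✗ → not eligible.

Pet Insurance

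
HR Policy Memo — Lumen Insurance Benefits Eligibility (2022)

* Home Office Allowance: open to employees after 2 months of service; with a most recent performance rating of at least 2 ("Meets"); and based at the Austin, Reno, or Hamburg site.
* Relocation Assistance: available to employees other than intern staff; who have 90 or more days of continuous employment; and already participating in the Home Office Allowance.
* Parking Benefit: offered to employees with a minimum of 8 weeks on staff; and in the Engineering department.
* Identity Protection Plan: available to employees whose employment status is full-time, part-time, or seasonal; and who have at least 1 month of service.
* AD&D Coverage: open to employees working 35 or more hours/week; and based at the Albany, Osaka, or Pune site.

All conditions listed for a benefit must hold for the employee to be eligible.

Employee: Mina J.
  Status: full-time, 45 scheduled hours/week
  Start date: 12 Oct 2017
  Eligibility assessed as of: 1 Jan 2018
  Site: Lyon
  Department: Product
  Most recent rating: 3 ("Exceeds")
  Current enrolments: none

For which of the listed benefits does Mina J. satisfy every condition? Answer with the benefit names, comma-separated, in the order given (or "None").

Identity Protection Plan

Service from 12 Oct 2017 to 1 Jan 2018: 81 days.
Home Office Allowance — service 81 days ≥ 2 months (≈60 days) ✓; rating 3 ≥ 2 ✓; site Lyon ✗ (not Austin, Reno, or Hamburg) → not eligible.
Relocation Assistance — status full-time ✓ (not excluded); service 81 days < 90 days ✗ → not eligible.
Parking Benefit — service 81 days ≥ 8 weeks (≈56 days) ✓; dept Product ✗ → not eligible.
Identity Protection Plan — status full-time ✓; service 81 days ≥ 1 month (≈30 days) ✓ → eligible.
AD&D Coverage — 45 hrs/wk ≥ 35 ✓; site Lyon ✗ (not Albany, Osaka, or Pune) → not eligible.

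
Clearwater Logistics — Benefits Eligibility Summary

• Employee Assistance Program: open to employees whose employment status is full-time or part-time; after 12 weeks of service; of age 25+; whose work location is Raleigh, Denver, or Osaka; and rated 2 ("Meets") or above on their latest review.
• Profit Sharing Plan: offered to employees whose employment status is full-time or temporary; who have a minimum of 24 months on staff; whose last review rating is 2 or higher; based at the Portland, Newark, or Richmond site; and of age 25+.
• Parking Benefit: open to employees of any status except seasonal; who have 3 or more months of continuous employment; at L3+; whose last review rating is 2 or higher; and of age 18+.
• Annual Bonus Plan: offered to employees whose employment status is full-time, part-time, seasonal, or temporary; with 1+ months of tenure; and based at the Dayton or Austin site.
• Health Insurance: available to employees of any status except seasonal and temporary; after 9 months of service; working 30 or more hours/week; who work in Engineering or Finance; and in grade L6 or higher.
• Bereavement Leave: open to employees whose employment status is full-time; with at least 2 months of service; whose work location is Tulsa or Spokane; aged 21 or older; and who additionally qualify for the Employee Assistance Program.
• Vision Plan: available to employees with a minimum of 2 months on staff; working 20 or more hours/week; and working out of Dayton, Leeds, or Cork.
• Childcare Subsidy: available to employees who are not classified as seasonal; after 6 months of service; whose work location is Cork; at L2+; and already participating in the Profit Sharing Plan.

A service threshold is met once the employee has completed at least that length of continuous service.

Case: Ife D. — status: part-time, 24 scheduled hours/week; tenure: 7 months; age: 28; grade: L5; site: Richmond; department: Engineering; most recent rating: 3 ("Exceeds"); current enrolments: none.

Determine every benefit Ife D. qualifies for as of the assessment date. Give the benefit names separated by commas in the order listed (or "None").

Parking Benefit

Employee Assistance Program — status part-time ✓; service 7 months ≥ 12 weeks (≈84 days) ✓; age 28 ≥ 25 ✓; site Richmond ✗ (not Raleigh, Denver, or Osaka) → not eligible.
Profit Sharing Plan — status part-time ✗ (requires full-time or temporary) → not eligible.
Parking Benefit — status part-time ✓ (not excluded); service 7 months ≥ 3 months ✓; grade L5 ≥ L3 ✓; rating 3 ≥ 2 ✓; age 28 ≥ 18 ✓ → eligible.
Annual Bonus Plan — status part-time ✓; service 7 months ≥ 1 month ✓; site Richmond ✗ (not Dayton or Austin) → not eligible.
Health Insurance — status part-time ✓ (not excluded); service 7 months < 9 months ✗ → not eligible.
Bereavement Leave — status part-time ✗ (requires full-time) → not eligible.
Vision Plan — service 7 months ≥ 2 months ✓; 24 hrs/wk ≥ 20 ✓; site Richmond ✗ (not Dayton, Leeds, or Cork) → not eligible.
Childcare Subsidy — status part-time ✓ (not excluded); service 7 months ≥ 6 months ✓; site Richmond ✗ (not Cork) → not eligible.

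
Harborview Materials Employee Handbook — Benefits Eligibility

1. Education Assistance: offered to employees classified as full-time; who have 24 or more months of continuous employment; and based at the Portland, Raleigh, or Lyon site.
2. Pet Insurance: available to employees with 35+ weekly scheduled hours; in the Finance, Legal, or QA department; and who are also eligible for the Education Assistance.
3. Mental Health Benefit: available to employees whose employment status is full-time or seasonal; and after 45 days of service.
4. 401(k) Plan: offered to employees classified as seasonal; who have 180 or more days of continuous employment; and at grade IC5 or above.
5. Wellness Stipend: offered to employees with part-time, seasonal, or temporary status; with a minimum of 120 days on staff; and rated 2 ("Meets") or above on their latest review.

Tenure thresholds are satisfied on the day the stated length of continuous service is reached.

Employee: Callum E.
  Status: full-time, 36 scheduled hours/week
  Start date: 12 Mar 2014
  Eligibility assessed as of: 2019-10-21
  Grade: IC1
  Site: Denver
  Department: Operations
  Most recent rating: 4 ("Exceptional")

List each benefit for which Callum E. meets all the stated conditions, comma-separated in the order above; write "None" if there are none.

Mental Health Benefit

Service from 12 Mar 2014 to 2019-10-21: 2049 days.
Education Assistance — status full-time ✓; service 2049 days ≥ 24 months (≈720 days) ✓; site Denver ✗ (not Portland, Raleigh, or Lyon) → not eligible.
Pet Insurance — 36 hrs/wk ≥ 35 ✓; dept Operations ✗ → not eligible.
Mental Health Benefit — status full-time ✓; service 2049 days ≥ 45 days ✓ → eligible.
401(k) Plan — status full-time ✗ (requires seasonal) → not eligible.
Wellness Stipend — status full-time ✗ (requires part-time, seasonal, or temporary) → not eligible.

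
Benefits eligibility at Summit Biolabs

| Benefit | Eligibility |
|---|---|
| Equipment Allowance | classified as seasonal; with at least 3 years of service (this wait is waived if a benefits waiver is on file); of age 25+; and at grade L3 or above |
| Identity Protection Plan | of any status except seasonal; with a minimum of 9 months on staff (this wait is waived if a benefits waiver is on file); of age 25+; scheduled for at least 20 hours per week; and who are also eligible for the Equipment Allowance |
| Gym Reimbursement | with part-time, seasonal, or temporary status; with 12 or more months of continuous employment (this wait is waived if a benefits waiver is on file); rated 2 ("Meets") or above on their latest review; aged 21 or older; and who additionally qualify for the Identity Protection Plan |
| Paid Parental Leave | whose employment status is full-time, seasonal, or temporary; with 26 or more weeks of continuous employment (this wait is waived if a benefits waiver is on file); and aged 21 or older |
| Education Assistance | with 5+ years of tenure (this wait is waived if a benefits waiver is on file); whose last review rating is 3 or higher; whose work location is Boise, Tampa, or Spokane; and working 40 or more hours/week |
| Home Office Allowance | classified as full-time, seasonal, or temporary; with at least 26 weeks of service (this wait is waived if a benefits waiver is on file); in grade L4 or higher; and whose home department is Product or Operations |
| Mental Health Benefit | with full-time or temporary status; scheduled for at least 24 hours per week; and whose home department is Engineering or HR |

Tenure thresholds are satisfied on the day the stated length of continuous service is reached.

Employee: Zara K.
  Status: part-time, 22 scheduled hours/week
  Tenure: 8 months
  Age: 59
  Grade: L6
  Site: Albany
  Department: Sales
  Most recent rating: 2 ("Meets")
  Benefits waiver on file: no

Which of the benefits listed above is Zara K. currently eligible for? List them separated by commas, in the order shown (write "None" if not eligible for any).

None

Equipment Allowance — status part-time ✗ (requires seasonal) → not eligible.
Identity Protection Plan — status part-time ✓ (not excluded); no waiver, service 8 months < 9 months ✗ → not eligible.
Gym Reimbursement — status part-time ✓; no waiver, service 8 months < 12 months ✗ → not eligible.
Paid Parental Leave — status part-time ✗ (requires full-time, seasonal, or temporary) → not eligible.
Education Assistance — no waiver, service 8 months < 5 years (≈1825 days) ✗ → not eligible.
Home Office Allowance — status part-time ✗ (requires full-time, seasonal, or temporary) → not eligible.
Mental Health Benefit — status part-time ✗ (requires full-time or temporary) → not eligible.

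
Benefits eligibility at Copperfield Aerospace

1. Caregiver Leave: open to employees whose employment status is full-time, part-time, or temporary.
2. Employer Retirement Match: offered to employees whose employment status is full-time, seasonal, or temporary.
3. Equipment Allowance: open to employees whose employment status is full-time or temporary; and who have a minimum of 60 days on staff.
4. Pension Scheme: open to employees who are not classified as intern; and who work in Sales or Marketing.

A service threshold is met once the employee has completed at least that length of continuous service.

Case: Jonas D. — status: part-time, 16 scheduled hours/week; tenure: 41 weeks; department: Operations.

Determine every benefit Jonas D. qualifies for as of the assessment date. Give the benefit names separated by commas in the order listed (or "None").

Caregiver Leave — status part-time ✓ → eligible.
Employer Retirement Match — status part-time ✗ (requires full-time, seasonal, or temporary) → not eligible.
Equipment Allowance — status part-time ✗ (requires full-time or temporary) → not eligible.
Pension Scheme — status part-time ✓ (not excluded); dept Operations ✗ → not eligible.

Caregiver Leave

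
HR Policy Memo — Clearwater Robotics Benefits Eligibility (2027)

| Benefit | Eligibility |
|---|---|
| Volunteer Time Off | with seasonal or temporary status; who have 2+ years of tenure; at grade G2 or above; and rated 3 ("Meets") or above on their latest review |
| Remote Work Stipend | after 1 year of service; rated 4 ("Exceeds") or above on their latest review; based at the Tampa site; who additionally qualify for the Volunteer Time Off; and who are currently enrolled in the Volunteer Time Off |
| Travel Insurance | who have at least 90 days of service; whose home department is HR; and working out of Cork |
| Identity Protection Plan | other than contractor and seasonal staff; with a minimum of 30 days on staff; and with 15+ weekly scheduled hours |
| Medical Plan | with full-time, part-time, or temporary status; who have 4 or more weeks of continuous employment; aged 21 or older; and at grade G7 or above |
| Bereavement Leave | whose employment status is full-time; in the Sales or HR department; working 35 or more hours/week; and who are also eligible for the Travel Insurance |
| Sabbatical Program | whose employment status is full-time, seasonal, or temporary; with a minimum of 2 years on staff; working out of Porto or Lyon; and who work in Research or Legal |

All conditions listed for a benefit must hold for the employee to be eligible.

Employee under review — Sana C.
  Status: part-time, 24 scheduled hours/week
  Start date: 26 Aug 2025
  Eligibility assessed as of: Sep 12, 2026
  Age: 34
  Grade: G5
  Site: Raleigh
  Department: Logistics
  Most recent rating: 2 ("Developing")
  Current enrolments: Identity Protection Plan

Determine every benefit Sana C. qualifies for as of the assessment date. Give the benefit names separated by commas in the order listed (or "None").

Service from 26 Aug 2025 to Sep 12, 2026: 382 days.
Volunteer Time Off — status part-time ✗ (requires seasonal or temporary) → not eligible.
Remote Work Stipend — service 382 days ≥ 1 year (≈365 days) ✓; rating 2 < 4 ✗ → not eligible.
Travel Insurance — service 382 days ≥ 90 days ✓; dept Logistics ✗ → not eligible.
Identity Protection Plan — status part-time ✓ (not excluded); service 382 days ≥ 30 days ✓; 24 hrs/wk ≥ 15 ✓ → eligible.
Medical Plan — status part-time ✓; service 382 days ≥ 4 weeks (≈28 days) ✓; age 34 ≥ 21 ✓; grade G5 < G7 ✗ → not eligible.
Bereavement Leave — status part-time ✗ (requires full-time) → not eligible.
Sabbatical Program — status part-time ✗ (requires full-time, seasonal, or temporary) → not eligible.

Identity Protection Plan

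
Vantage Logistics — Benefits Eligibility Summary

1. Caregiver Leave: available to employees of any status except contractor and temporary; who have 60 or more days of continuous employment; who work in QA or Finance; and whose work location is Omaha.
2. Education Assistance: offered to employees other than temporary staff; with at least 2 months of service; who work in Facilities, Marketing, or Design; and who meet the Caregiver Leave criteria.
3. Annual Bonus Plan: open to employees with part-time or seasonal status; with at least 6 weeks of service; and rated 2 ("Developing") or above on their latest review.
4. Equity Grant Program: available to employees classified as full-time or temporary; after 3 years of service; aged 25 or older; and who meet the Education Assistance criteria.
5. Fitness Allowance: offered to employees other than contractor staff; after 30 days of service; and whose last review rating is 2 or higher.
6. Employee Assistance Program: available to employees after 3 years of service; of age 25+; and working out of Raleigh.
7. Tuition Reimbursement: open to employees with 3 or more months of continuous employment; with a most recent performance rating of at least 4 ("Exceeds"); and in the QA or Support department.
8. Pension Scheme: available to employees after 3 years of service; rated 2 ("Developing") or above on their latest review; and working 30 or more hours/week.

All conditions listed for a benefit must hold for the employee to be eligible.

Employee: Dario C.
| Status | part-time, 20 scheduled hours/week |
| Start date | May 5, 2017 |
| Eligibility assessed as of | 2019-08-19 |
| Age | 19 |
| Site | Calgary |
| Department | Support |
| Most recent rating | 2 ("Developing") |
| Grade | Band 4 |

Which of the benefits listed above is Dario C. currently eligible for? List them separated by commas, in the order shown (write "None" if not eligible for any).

Annual Bonus Plan, Fitness Allowance

Service from May 5, 2017 to 2019-08-19: 836 days.
Caregiver Leave — status part-time ✓ (not excluded); service 836 days ≥ 60 days ✓; dept Support ✗ → not eligible.
Education Assistance — status part-time ✓ (not excluded); service 836 days ≥ 2 months (≈60 days) ✓; dept Support ✗ → not eligible.
Annual Bonus Plan — status part-time ✓; service 836 days ≥ 6 weeks (≈42 days) ✓; rating 2 ≥ 2 ✓ → eligible.
Equity Grant Program — status part-time ✗ (requires full-time or temporary) → not eligible.
Fitness Allowance — status part-time ✓ (not excluded); service 836 days ≥ 30 days ✓; rating 2 ≥ 2 ✓ → eligible.
Employee Assistance Program — service 836 days < 3 years (≈1095 days) ✗ → not eligible.
Tuition Reimbursement — service 836 days ≥ 3 months (≈90 days) ✓; rating 2 < 4 ✗ → not eligible.
Pension Scheme — service 836 days < 3 years (≈1095 days) ✗ → not eligible.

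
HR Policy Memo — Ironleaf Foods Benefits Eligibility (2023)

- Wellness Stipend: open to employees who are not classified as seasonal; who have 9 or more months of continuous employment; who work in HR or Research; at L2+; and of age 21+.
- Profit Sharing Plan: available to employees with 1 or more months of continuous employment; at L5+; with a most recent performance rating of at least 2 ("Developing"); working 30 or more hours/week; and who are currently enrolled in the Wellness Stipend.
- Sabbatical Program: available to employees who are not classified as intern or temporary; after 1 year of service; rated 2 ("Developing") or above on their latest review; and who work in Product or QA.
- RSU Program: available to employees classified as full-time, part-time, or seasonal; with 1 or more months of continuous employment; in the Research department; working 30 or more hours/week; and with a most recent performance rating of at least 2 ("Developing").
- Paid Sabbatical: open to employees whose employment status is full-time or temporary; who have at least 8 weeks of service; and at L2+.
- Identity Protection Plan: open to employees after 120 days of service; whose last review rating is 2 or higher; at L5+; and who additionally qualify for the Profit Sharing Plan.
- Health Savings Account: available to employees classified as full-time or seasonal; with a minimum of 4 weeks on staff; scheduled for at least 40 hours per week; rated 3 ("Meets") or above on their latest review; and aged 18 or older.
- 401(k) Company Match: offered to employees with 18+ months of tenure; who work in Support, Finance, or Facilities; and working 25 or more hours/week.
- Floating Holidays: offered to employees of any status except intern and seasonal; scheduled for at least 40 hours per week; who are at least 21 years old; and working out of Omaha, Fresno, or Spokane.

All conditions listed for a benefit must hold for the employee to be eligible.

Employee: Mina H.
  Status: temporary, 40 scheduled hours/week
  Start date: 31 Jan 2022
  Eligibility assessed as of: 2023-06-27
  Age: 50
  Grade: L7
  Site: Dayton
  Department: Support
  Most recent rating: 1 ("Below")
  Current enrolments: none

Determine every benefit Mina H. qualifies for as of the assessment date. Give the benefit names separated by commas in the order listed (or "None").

Service from 31 Jan 2022 to 2023-06-27: 512 days.
Wellness Stipend — status temporary ✓ (not excluded); service 512 days ≥ 9 months (≈270 days) ✓; dept Support ✗ → not eligible.
Profit Sharing Plan — service 512 days ≥ 1 month (≈30 days) ✓; grade L7 ≥ L5 ✓; rating 1 < 2 ✗ → not eligible.
Sabbatical Program — status temporary ✗ (excluded) → not eligible.
RSU Program — status temporary ✗ (requires full-time, part-time, or seasonal) → not eligible.
Paid Sabbatical — status temporary ✓; service 512 days ≥ 8 weeks (≈56 days) ✓; grade L7 ≥ L2 ✓ → eligible.
Identity Protection Plan — service 512 days ≥ 120 days ✓; rating 1 < 2 ✗ → not eligible.
Health Savings Account — status temporary ✗ (requires full-time or seasonal) → not eligible.
401(k) Company Match — service 512 days < 18 months (≈540 days) ✗ → not eligible.
Floating Holidays — status temporary ✓ (not excluded); 40 hrs/wk ≥ 40 ✓; age 50 ≥ 21 ✓; site Dayton ✗ (not Omaha, Fresno, or Spokane) → not eligible.

Paid Sabbatical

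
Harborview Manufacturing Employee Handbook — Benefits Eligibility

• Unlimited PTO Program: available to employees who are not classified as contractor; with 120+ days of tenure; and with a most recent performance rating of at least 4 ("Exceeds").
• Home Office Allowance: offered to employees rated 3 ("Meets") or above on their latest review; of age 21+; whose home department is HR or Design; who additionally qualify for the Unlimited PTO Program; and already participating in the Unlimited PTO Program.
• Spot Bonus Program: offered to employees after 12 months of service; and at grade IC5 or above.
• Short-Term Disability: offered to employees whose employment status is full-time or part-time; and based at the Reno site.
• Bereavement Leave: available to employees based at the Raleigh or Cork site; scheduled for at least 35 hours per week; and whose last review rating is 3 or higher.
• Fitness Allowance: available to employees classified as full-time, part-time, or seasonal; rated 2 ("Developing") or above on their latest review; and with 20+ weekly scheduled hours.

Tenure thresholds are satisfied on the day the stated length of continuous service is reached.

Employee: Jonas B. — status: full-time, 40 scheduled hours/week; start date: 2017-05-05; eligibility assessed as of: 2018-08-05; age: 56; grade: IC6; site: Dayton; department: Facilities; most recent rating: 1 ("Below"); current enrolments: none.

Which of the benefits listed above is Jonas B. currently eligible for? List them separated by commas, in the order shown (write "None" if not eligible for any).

Service from 2017-05-05 to 2018-08-05: 457 days.
Unlimited PTO Program — status full-time ✓ (not excluded); service 457 days ≥ 120 days ✓; rating 1 < 4 ✗ → not eligible.
Home Office Allowance — rating 1 < 3 ✗ → not eligible.
Spot Bonus Program — service 457 days ≥ 12 months (≈360 days) ✓; grade IC6 ≥ IC5 ✓ → eligible.
Short-Term Disability — status full-time ✓; site Dayton ✗ (not Reno) → not eligible.
Bereavement Leave — site Dayton ✗ (not Raleigh or Cork) → not eligible.
Fitness Allowance — status full-time ✓; rating 1 < 2 ✗ → not eligible.

Spot Bonus Program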